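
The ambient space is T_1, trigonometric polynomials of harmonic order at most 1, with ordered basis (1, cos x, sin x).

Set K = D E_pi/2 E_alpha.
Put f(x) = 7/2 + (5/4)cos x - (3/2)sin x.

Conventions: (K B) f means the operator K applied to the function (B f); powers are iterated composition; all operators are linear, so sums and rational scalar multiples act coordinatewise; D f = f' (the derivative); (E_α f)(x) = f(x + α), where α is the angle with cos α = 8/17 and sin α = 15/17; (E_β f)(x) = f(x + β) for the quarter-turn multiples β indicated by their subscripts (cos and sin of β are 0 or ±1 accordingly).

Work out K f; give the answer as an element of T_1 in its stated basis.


the result is g(x) = (25/34)cos x + (123/68)sin x

E_alpha f = 7/2 - (25/34)cos x - (123/68)sin x
E_pi/2 E_alpha f = 7/2 - (123/68)cos x + (25/34)sin x
D E_pi/2 E_alpha f = (25/34)cos x + (123/68)sin x


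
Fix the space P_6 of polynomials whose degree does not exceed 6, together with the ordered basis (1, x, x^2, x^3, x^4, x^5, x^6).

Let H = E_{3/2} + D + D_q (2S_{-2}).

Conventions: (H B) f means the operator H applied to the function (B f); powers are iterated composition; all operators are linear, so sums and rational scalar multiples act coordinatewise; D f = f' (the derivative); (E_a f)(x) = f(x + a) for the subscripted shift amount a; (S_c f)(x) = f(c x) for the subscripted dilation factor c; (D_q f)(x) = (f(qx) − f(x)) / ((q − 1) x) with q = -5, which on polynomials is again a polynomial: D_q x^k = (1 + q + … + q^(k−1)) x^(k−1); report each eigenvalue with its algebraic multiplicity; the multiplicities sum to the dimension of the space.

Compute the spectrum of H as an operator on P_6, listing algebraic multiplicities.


λ = 1 (multiplicity 7)

image of 1: 1
image of x: x - 3/2
image of x^2: x^2 - 27x + 9/4
image of x^3: x^3 - (657/2)x^2 + (27/4)x + 27/8
image of x^4: x^4 - 3318x^3 + (27/2)x^2 + (27/2)x + 81/16
image of x^5: x^5 - (66663/2)x^4 + (45/2)x^3 + (135/4)x^2 + (405/16)x + 243/32
image of x^6: x^6 - 333297x^5 + (135/4)x^4 + (135/2)x^3 + (1215/16)x^2 + (729/16)x + 729/64
the matrix is upper triangular; its diagonal is (1, 1, 1, 1, 1, 1, 1)
for a triangular matrix the eigenvalues are the diagonal entries, with algebraic multiplicity their repetition count


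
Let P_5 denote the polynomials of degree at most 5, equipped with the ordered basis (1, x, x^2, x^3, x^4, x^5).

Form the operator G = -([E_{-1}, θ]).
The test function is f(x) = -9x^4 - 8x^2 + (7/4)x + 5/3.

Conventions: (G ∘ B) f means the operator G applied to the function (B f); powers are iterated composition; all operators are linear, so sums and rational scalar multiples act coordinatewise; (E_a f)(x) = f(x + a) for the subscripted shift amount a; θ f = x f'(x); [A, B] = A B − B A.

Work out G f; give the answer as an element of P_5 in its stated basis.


the result is g(x) = -36x^3 + 108x^2 - 124x + 215/4

θ f = -36x^4 - 16x^2 + (7/4)x
E_{-1} θ f = -36x^4 + 144x^3 - 232x^2 + (711/4)x - 215/4
E_{-1} f = -9x^4 + 36x^3 - 62x^2 + (215/4)x - 205/12
θ E_{-1} f = -36x^4 + 108x^3 - 124x^2 + (215/4)x
[E_{-1}, θ] f = 36x^3 - 108x^2 + 124x - 215/4
(-([E_{-1}, θ])) f = -36x^3 + 108x^2 - 124x + 215/4


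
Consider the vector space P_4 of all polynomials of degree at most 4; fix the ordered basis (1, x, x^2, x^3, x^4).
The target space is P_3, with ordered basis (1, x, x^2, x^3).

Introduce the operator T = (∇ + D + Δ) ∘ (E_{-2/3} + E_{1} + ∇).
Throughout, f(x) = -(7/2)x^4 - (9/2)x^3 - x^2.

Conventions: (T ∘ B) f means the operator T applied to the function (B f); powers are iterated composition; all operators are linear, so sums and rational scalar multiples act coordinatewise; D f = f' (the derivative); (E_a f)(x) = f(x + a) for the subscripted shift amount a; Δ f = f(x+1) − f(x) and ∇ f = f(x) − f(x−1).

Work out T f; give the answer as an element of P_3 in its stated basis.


E_{-2/3} f = -(7/2)x^4 + (29/6)x^3 - (4/3)x^2 - (14/27)x + 16/81
E_{1} f = -(7/2)x^4 - (37/2)x^3 - (71/2)x^2 - (59/2)x - 9
∇ f = -14x^3 + (15/2)x^2 - (5/2)x
(E_{-2/3} + E_{1} + ∇) f = -7x^4 - (83/3)x^3 - (88/3)x^2 - (878/27)x - 713/81
∇ (E_{-2/3} + E_{1} + ∇) f = -28x^3 - 41x^2 - (11/3)x - 644/27
D (E_{-2/3} + E_{1} + ∇) f = -28x^3 - 83x^2 - (176/3)x - 878/27
Δ (E_{-2/3} + E_{1} + ∇) f = -28x^3 - 125x^2 - (509/3)x - 2606/27
(∇ + D + Δ) (E_{-2/3} + E_{1} + ∇) f = -84x^3 - 249x^2 - 232x - 1376/9

g(x) = -84x^3 - 249x^2 - 232x - 1376/9


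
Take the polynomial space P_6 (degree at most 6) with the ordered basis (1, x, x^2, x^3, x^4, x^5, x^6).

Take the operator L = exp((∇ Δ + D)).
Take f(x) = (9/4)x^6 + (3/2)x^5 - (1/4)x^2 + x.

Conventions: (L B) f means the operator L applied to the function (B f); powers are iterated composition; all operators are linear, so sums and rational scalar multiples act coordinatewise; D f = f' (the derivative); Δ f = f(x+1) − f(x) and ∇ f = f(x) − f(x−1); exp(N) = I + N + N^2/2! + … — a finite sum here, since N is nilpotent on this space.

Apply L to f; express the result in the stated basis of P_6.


the result is g(x) = (9/4)x^6 + 15x^5 + (435/4)x^4 + 360x^3 + 1016x^2 + (2863/2)x + 2177/2

order-1 term: (27/2)x^5 + 75x^4 + 30x^3 + (135/2)x^2 + (29/2)x + 5
order-2 term: (135/4)x^4 + 285x^3 + 495x^2 + 225x + 599/4
order-3 term: 45x^3 + 420x^2 + 900x + 855/2
order-4 term: (135/4)x^2 + (555/2)x + 435
order-5 term: (27/2)x + 69
order-6 term: 9/4
the series for exp((∇ Δ + D)) f terminates at order 6
exp((∇ Δ + D)) f = (9/4)x^6 + 15x^5 + (435/4)x^4 + 360x^3 + 1016x^2 + (2863/2)x + 2177/2


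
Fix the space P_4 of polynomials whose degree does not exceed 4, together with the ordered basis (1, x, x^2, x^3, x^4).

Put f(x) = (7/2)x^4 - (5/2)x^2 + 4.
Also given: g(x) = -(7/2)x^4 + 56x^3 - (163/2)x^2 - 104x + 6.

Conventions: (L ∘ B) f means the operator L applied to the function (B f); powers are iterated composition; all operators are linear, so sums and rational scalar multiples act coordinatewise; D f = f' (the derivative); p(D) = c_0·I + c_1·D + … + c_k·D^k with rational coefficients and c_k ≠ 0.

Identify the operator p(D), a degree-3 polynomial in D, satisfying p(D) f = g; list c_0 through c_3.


D^0 f = (7/2)x^4 - (5/2)x^2 + 4
D^1 f = 14x^3 - 5x
D^2 f = 42x^2 - 5
D^3 f = 84x
matching coefficients of g against c_0 f + c_1 Df + … from the top degree down determines the c_i
solution: c_0 = -1, c_1 = 4, c_2 = -2, c_3 = -1

p(D) = -I + 4·D − 2·D^2 − D^3, i.e. c_0 = -1, c_1 = 4, c_2 = -2, c_3 = -1


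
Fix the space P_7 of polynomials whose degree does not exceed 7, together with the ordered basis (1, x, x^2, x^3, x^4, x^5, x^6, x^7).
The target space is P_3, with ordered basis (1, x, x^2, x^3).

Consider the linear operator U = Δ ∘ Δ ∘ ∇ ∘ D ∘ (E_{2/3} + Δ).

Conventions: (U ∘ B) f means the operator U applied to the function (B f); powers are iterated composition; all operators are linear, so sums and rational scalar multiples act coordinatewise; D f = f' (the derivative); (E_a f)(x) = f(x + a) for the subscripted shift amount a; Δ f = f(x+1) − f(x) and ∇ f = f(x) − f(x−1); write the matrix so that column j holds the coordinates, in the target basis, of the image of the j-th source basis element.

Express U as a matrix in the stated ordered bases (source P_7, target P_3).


the matrix is [[0, 0, 0, 0, 24, 260, 1300, 48860/9]; [0, 0, 0, 0, 0, 120, 1560, 9100]; [0, 0, 0, 0, 0, 0, 360, 5460]; [0, 0, 0, 0, 0, 0, 0, 840]] (rows listed top to bottom)

image of 1: 0
image of x: 0
image of x^2: 0
image of x^3: 0
image of x^4: 24
image of x^5: 120x + 260
image of x^6: 360x^2 + 1560x + 1300
image of x^7: 840x^3 + 5460x^2 + 9100x + 48860/9
each image's coordinates form column j of the matrix


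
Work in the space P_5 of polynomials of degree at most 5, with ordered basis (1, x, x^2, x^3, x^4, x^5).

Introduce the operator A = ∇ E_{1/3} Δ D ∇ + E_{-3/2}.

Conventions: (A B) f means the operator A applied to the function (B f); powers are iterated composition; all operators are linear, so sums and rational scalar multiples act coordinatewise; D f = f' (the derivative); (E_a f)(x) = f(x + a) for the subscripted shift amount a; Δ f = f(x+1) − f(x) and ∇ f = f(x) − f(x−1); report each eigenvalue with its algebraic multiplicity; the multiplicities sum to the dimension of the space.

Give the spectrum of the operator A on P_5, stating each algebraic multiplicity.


λ = 1 (multiplicity 6)

image of 1: 1
image of x: x - 3/2
image of x^2: x^2 - 3x + 9/4
image of x^3: x^3 - (9/2)x^2 + (27/4)x - 27/8
image of x^4: x^4 - 6x^3 + (27/2)x^2 - (27/2)x + 465/16
image of x^5: x^5 - (15/2)x^4 + (45/2)x^3 - (135/4)x^2 + (2325/16)x - 883/32
the matrix is upper triangular; its diagonal is (1, 1, 1, 1, 1, 1)
for a triangular matrix the eigenvalues are the diagonal entries, with algebraic multiplicity their repetition count


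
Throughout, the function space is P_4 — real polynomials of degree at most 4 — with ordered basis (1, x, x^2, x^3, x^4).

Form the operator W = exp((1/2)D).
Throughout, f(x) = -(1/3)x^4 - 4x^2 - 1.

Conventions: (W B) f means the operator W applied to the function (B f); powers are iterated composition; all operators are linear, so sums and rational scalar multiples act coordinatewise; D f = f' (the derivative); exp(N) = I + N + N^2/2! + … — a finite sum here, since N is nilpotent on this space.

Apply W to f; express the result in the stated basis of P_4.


order-1 term: -(2/3)x^3 - 4x
order-2 term: -(1/2)x^2 - 1
order-3 term: -(1/6)x
order-4 term: -1/48
the series for exp((1/2)D) f terminates at order 4
exp((1/2)D) f = -(1/3)x^4 - (2/3)x^3 - (9/2)x^2 - (25/6)x - 97/48

the image equals g(x) = -(1/3)x^4 - (2/3)x^3 - (9/2)x^2 - (25/6)x - 97/48


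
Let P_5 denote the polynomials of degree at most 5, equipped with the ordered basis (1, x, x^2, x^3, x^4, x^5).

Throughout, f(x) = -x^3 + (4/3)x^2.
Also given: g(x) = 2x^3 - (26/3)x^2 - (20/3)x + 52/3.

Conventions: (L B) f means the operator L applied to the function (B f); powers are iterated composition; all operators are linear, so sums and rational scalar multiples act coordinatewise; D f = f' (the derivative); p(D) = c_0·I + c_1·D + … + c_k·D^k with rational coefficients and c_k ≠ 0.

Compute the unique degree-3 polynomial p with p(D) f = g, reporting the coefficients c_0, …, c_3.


D^0 f = -x^3 + (4/3)x^2
D^1 f = -3x^2 + (8/3)x
D^2 f = -6x + 8/3
D^3 f = -6
matching coefficients of g against c_0 f + c_1 Df + … from the top degree down determines the c_i
solution: c_0 = -2, c_1 = 2, c_2 = 2, c_3 = -2

p(D) = -2·I + 2·D + 2·D^2 − 2·D^3, i.e. c_0 = -2, c_1 = 2, c_2 = 2, c_3 = -2


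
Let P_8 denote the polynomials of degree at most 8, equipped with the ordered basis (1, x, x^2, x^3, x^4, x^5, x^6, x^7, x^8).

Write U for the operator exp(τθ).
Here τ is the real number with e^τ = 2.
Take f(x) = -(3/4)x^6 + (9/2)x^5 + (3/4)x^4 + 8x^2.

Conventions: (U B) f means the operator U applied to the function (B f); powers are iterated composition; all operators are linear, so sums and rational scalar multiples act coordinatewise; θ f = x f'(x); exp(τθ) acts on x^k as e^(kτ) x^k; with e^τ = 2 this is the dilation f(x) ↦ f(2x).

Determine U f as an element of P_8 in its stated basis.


exp(τθ) x^k = e^(kτ) x^k; with e^τ = 2 this sends x^k to 2^k x^k
x^2 ↦ 4 x^2
x^4 ↦ 16 x^4
x^5 ↦ 32 x^5
x^6 ↦ 64 x^6
applying this coordinatewise to f: exp(τθ) f = -48x^6 + 144x^5 + 12x^4 + 32x^2

g(x) = -48x^6 + 144x^5 + 12x^4 + 32x^2


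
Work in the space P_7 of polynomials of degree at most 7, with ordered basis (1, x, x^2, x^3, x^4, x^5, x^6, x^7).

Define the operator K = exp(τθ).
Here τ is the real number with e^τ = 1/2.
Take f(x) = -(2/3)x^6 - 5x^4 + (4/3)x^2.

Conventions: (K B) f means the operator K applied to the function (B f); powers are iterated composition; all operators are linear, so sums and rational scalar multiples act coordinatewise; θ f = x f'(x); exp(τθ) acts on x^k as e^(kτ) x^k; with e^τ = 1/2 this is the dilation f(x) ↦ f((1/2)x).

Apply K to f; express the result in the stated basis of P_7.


exp(τθ) x^k = e^(kτ) x^k; with e^τ = 1/2 this sends x^k to (1/2)^k x^k
x^2 ↦ 1/4 x^2
x^4 ↦ 1/16 x^4
x^6 ↦ 1/64 x^6
applying this coordinatewise to f: exp(τθ) f = -(1/96)x^6 - (5/16)x^4 + (1/3)x^2

the result is g(x) = -(1/96)x^6 - (5/16)x^4 + (1/3)x^2


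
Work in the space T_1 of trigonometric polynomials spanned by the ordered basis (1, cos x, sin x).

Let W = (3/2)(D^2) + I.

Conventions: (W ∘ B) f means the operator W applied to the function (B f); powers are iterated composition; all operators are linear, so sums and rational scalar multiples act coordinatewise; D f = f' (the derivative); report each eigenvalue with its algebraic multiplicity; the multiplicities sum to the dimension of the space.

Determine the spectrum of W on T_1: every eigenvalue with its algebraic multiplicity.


λ = -1/2 (multiplicity 2), λ = 1 (multiplicity 1)

image of 1: 1
image of cos x: -(1/2)cos x
image of sin x: -(1/2)sin x
the matrix is diagonal; its diagonal is (1, -1/2, -1/2)
for a triangular matrix the eigenvalues are the diagonal entries, with algebraic multiplicity their repetition count


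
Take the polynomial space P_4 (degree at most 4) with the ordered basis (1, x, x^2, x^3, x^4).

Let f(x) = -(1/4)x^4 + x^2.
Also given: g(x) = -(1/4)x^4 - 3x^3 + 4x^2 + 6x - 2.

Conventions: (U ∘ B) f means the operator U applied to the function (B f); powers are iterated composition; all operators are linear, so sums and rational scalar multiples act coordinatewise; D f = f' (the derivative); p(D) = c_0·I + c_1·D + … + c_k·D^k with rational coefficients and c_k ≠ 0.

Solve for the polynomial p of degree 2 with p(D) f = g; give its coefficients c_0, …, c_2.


c_0 = 1, c_1 = 3, c_2 = -1

D^0 f = -(1/4)x^4 + x^2
D^1 f = -x^3 + 2x
D^2 f = -3x^2 + 2
matching coefficients of g against c_0 f + c_1 Df + … from the top degree down determines the c_i
solution: c_0 = 1, c_1 = 3, c_2 = -1


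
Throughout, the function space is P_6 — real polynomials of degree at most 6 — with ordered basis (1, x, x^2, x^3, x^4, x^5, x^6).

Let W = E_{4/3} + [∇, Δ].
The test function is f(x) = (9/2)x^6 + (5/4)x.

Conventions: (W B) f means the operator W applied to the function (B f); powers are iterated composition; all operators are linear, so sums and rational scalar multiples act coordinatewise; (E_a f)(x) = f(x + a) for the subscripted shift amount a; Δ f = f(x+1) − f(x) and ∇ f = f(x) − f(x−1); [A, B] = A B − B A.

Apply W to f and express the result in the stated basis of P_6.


E_{4/3} f = (9/2)x^6 + 36x^5 + 120x^4 + (640/3)x^3 + (640/3)x^2 + (4141/36)x + 2183/81
Δ f = 27x^5 + (135/2)x^4 + 90x^3 + (135/2)x^2 + 27x + 23/4
∇ Δ f = 135x^4 + 135x^2 + 9
∇ f = 27x^5 - (135/2)x^4 + 90x^3 - (135/2)x^2 + 27x - 13/4
Δ ∇ f = 135x^4 + 135x^2 + 9
[∇, Δ] f = 0
(E_{4/3} + [∇, Δ]) f = (9/2)x^6 + 36x^5 + 120x^4 + (640/3)x^3 + (640/3)x^2 + (4141/36)x + 2183/81

the result is g(x) = (9/2)x^6 + 36x^5 + 120x^4 + (640/3)x^3 + (640/3)x^2 + (4141/36)x + 2183/81


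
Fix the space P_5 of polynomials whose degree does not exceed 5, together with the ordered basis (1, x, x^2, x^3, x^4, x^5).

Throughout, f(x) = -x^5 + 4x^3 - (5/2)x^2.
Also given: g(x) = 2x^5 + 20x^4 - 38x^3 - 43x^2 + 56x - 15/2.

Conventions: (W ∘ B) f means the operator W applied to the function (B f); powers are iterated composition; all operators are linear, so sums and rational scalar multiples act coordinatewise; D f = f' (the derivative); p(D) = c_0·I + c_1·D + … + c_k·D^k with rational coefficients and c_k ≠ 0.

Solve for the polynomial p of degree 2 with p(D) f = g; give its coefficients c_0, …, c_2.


D^0 f = -x^5 + 4x^3 - (5/2)x^2
D^1 f = -5x^4 + 12x^2 - 5x
D^2 f = -20x^3 + 24x - 5
matching coefficients of g against c_0 f + c_1 Df + … from the top degree down determines the c_i
solution: c_0 = -2, c_1 = -4, c_2 = 3/2

p(D) = -2·I − 4·D + (3/2)·D^2, i.e. c_0 = -2, c_1 = -4, c_2 = 3/2


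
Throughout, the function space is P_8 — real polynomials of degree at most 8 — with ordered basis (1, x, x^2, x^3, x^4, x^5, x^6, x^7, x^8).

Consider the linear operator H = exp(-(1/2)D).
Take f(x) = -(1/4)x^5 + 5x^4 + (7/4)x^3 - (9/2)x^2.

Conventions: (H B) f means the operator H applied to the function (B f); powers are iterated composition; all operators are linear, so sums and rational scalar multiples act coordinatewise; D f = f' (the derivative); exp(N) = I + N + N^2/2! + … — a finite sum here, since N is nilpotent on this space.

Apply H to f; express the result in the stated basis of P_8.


the result is g(x) = -(1/4)x^5 + (45/8)x^4 - (71/8)x^3 + (11/16)x^2 + (207/64)x - 131/128

order-1 term: (5/8)x^4 - 10x^3 - (21/8)x^2 + (9/2)x
order-2 term: -(5/8)x^3 + (15/2)x^2 + (21/16)x - 9/8
order-3 term: (5/16)x^2 - (5/2)x - 7/32
order-4 term: -(5/64)x + 5/16
order-5 term: 1/128
the series for exp(-(1/2)D) f terminates at order 5
exp(-(1/2)D) f = -(1/4)x^5 + (45/8)x^4 - (71/8)x^3 + (11/16)x^2 + (207/64)x - 131/128


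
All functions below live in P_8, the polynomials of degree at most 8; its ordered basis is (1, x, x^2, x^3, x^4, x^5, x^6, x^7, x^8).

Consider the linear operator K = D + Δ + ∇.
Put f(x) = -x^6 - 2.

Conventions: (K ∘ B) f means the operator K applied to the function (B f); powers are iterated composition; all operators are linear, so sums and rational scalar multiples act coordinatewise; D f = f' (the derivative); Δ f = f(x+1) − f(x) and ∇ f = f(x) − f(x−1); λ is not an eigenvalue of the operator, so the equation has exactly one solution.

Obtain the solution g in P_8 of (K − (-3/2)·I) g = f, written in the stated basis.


write g with unknown coordinates in the stated basis and equate coefficients in (K − (-3/2)·I) g = f
solving from the highest basis element down gives g = -(2/3)x^6 + 8x^5 - 80x^4 + (5920/9)x^3 - (12160/3)x^2 + (49936/3)x - 922852/27
check: K g = -12x^5 + 120x^4 - (2960/3)x^3 + 6080x^2 - 24968x + 461408/9
so K g − (-3/2)·g = -x^6 - 2 = f ✓

g(x) = -(2/3)x^6 + 8x^5 - 80x^4 + (5920/9)x^3 - (12160/3)x^2 + (49936/3)x - 922852/27


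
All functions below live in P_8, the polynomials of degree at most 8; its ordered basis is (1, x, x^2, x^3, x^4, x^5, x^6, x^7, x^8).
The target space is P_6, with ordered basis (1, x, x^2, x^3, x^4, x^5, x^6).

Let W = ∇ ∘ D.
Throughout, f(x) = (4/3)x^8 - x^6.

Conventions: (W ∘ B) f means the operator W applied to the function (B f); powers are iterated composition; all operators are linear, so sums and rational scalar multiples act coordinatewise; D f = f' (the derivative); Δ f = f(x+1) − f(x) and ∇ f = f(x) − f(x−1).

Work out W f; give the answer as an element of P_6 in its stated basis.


the image equals g(x) = (224/3)x^6 - 224x^5 + (1030/3)x^4 - (940/3)x^3 + 164x^2 - (134/3)x + 14/3

D f = (32/3)x^7 - 6x^5
∇ D f = (224/3)x^6 - 224x^5 + (1030/3)x^4 - (940/3)x^3 + 164x^2 - (134/3)x + 14/3


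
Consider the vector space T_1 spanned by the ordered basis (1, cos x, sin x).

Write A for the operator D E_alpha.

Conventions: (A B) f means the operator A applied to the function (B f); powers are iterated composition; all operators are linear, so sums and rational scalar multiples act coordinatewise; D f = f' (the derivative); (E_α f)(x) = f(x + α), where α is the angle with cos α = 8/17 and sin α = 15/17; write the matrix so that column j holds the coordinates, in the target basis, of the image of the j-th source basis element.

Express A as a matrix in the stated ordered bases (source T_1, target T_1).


image of 1: 0
image of cos x: -(15/17)cos x - (8/17)sin x
image of sin x: (8/17)cos x - (15/17)sin x
each image's coordinates form column j of the matrix

the matrix is [[0, 0, 0]; [0, -15/17, 8/17]; [0, -8/17, -15/17]] (rows listed top to bottom)


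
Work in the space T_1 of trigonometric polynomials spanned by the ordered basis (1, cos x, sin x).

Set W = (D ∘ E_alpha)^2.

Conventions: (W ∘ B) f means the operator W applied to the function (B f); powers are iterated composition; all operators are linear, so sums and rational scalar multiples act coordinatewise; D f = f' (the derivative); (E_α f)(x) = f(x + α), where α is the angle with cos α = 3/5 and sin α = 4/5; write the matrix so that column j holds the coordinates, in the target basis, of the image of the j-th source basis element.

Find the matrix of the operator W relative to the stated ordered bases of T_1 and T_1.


the matrix is [[0, 0, 0]; [0, 7/25, -24/25]; [0, 24/25, 7/25]] (rows listed top to bottom)

image of 1: 0
image of cos x: (7/25)cos x + (24/25)sin x
image of sin x: -(24/25)cos x + (7/25)sin x
each image's coordinates form column j of the matrix


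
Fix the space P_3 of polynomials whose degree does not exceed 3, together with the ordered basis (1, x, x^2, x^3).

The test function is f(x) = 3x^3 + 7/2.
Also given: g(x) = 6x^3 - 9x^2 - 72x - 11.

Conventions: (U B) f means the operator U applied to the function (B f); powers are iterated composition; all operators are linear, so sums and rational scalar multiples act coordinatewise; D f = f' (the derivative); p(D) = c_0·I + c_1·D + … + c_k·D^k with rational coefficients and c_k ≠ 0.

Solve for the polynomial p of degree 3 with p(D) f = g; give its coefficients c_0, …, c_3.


D^0 f = 3x^3 + 7/2
D^1 f = 9x^2
D^2 f = 18x
D^3 f = 18
matching coefficients of g against c_0 f + c_1 Df + … from the top degree down determines the c_i
solution: c_0 = 2, c_1 = -1, c_2 = -4, c_3 = -1

c_0 = 2, c_1 = -1, c_2 = -4, c_3 = -1


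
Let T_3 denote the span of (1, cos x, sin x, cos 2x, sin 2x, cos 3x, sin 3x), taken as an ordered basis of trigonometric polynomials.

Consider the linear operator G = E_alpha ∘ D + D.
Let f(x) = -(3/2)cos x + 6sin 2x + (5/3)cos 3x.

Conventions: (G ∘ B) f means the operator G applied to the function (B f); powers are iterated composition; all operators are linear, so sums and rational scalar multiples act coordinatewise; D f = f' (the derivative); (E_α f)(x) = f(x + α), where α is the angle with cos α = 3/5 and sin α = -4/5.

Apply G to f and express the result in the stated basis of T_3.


D f = (3/2)sin x + 12cos 2x - 5sin 3x
E_alpha D f = -(6/5)cos x + (9/10)sin x - (84/25)cos 2x + (288/25)sin 2x + (44/25)cos 3x + (117/25)sin 3x
D f = (3/2)sin x + 12cos 2x - 5sin 3x
(E_alpha ∘ D + D) f = -(6/5)cos x + (12/5)sin x + (216/25)cos 2x + (288/25)sin 2x + (44/25)cos 3x - (8/25)sin 3x

the image equals g(x) = -(6/5)cos x + (12/5)sin x + (216/25)cos 2x + (288/25)sin 2x + (44/25)cos 3x - (8/25)sin 3x


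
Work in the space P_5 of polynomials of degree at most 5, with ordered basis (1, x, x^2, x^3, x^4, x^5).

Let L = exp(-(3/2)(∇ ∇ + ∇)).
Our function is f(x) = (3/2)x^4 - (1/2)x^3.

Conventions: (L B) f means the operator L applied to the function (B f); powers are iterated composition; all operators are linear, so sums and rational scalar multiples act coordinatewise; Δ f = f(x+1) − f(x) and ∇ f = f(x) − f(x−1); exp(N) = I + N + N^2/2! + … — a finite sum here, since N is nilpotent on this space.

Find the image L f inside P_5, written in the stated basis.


order-1 term: -9x^3 - (45/4)x^2 + (189/4)x - 33
order-2 term: (81/4)x^2 + (297/8)x - 243/4
order-3 term: -(81/4)x - 459/16
order-4 term: 243/32
the series for exp(-(3/2)(∇ ∇ + ∇)) f terminates at order 4
exp(-(3/2)(∇ ∇ + ∇)) f = (3/2)x^4 - (19/2)x^3 + 9x^2 + (513/8)x - 3675/32

the image equals g(x) = (3/2)x^4 - (19/2)x^3 + 9x^2 + (513/8)x - 3675/32


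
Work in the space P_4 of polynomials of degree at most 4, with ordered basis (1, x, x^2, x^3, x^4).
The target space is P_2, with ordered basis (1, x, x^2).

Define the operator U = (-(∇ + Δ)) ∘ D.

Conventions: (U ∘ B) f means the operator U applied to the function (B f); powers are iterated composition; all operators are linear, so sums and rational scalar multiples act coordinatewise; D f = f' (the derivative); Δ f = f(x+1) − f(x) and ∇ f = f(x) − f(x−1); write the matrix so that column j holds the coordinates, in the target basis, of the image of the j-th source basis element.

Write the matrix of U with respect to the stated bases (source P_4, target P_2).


image of 1: 0
image of x: 0
image of x^2: -4
image of x^3: -12x
image of x^4: -24x^2 - 8
each image's coordinates form column j of the matrix

the matrix is [[0, 0, -4, 0, -8]; [0, 0, 0, -12, 0]; [0, 0, 0, 0, -24]] (rows listed top to bottom)


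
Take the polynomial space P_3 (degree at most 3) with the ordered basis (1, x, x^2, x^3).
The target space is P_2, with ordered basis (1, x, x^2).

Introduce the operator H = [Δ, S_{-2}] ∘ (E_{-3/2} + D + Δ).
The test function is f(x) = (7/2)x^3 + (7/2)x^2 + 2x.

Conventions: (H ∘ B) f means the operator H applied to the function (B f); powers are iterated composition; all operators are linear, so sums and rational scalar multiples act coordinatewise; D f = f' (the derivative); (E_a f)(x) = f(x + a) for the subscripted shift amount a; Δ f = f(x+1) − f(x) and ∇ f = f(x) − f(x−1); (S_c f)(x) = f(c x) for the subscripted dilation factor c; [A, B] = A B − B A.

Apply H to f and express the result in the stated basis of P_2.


E_{-3/2} f = (7/2)x^3 - (49/4)x^2 + (121/8)x - 111/16
D f = (21/2)x^2 + 7x + 2
Δ f = (21/2)x^2 + (35/2)x + 9
(E_{-3/2} + D + Δ) f = (7/2)x^3 + (35/4)x^2 + (317/8)x + 65/16
S_{-2} (E_{-3/2} + D + Δ) f = -28x^3 + 35x^2 - (317/4)x + 65/16
Δ S_{-2} (E_{-3/2} + D + Δ) f = -84x^2 - 14x - 289/4
Δ (E_{-3/2} + D + Δ) f = (21/2)x^2 + 28x + 415/8
S_{-2} Δ (E_{-3/2} + D + Δ) f = 42x^2 - 56x + 415/8
[Δ, S_{-2}] (E_{-3/2} + D + Δ) f = -126x^2 + 42x - 993/8

the image equals g(x) = -126x^2 + 42x - 993/8


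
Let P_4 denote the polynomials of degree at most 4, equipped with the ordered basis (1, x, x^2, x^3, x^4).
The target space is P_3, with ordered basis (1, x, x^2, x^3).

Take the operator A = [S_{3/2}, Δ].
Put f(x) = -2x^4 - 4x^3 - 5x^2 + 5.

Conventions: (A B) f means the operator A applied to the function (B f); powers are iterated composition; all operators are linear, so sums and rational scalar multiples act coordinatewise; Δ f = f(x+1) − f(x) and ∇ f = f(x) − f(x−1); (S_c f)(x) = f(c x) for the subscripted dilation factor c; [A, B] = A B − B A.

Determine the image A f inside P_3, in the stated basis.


Δ f = -8x^3 - 24x^2 - 30x - 11
S_{3/2} Δ f = -27x^3 - 54x^2 - 45x - 11
S_{3/2} f = -(81/8)x^4 - (27/2)x^3 - (45/4)x^2 + 5
Δ S_{3/2} f = -(81/2)x^3 - (405/4)x^2 - (207/2)x - 279/8
[S_{3/2}, Δ] f = (27/2)x^3 + (189/4)x^2 + (117/2)x + 191/8

g(x) = (27/2)x^3 + (189/4)x^2 + (117/2)x + 191/8


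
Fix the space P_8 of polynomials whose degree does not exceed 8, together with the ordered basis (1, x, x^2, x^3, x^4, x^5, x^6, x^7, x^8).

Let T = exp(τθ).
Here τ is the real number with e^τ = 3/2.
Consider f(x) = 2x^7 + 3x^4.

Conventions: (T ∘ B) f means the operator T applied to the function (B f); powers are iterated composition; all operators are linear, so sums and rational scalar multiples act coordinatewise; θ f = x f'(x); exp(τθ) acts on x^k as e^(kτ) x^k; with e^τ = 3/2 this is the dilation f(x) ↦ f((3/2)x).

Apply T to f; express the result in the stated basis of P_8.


exp(τθ) x^k = e^(kτ) x^k; with e^τ = 3/2 this sends x^k to (3/2)^k x^k
x^4 ↦ 81/16 x^4
x^7 ↦ 2187/128 x^7
applying this coordinatewise to f: exp(τθ) f = (2187/64)x^7 + (243/16)x^4

the result is g(x) = (2187/64)x^7 + (243/16)x^4


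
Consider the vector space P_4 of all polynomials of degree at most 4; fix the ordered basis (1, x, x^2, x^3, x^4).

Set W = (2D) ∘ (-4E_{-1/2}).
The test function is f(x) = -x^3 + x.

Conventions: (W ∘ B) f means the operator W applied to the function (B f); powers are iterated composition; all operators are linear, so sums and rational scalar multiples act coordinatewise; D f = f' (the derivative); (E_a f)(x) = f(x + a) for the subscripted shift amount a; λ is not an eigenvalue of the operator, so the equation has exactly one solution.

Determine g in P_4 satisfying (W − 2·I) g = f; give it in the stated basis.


write g with unknown coordinates in the stated basis and equate coefficients in (W − 2·I) g = f
solving from the highest basis element down gives g = (1/2)x^3 - 6x^2 + (107/2)x - 479/2
check: W g = -12x^2 + 108x - 479
so W g − 2·g = -x^3 + x = f ✓

g(x) = (1/2)x^3 - 6x^2 + (107/2)x - 479/2


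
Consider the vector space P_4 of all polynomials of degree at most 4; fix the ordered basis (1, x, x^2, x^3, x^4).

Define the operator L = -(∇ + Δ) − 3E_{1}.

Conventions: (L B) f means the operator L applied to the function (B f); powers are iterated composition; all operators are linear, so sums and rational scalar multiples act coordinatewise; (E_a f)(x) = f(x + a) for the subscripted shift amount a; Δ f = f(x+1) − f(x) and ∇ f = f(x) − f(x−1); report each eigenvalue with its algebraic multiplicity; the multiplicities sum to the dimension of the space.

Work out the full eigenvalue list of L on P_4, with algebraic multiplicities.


image of 1: -3
image of x: -3x - 5
image of x^2: -3x^2 - 10x - 3
image of x^3: -3x^3 - 15x^2 - 9x - 5
image of x^4: -3x^4 - 20x^3 - 18x^2 - 20x - 3
the matrix is upper triangular; its diagonal is (-3, -3, -3, -3, -3)
for a triangular matrix the eigenvalues are the diagonal entries, with algebraic multiplicity their repetition count

λ = -3 (multiplicity 5)


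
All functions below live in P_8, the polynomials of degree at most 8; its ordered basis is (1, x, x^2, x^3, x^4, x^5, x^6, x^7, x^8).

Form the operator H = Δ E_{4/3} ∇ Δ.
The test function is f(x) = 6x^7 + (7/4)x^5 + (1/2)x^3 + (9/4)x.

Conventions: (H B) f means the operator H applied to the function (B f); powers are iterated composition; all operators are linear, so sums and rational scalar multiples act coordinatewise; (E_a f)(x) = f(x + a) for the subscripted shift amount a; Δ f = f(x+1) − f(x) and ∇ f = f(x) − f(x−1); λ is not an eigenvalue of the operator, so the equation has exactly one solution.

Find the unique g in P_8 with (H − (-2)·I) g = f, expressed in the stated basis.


write g with unknown coordinates in the stated basis and equate coefficients in (H − (-2)·I) g = f
solving from the highest basis element down gives g = 3x^7 + (7/8)x^5 - 315x^4 - (9239/4)x^3 - (27405/4)x^2 - (139483/24)x + 616793/72
check: H g = 630x^4 + 4620x^3 + (27405/2)x^2 + (69755/6)x - 616793/36
so H g − (-2)·g = 6x^7 + (7/4)x^5 + (1/2)x^3 + (9/4)x = f ✓

the result is g(x) = 3x^7 + (7/8)x^5 - 315x^4 - (9239/4)x^3 - (27405/4)x^2 - (139483/24)x + 616793/72


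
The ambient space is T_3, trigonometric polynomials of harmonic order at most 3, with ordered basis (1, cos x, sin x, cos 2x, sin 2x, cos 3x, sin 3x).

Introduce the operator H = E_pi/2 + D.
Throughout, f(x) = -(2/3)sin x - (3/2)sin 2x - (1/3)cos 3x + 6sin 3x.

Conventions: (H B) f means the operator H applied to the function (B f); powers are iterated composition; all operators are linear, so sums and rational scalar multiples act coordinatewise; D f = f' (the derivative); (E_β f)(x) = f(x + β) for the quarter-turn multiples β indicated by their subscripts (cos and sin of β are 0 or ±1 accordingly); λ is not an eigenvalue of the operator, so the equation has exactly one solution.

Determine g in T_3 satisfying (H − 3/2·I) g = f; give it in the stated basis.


write g with unknown coordinates in the stated basis and equate coefficients in (H − 3/2·I) g = f
solving from the highest basis element down gives g = (16/75)cos x + (4/25)sin x + (12/41)cos 2x + (15/41)sin 2x - (46/25)cos 3x - (116/75)sin 3x
check: H g = (8/25)cos x - (32/75)sin x + (18/41)cos 2x - (39/41)sin 2x - (232/75)cos 3x + (92/25)sin 3x
so H g − 3/2·g = -(2/3)sin x - (3/2)sin 2x - (1/3)cos 3x + 6sin 3x = f ✓

the result is g(x) = (16/75)cos x + (4/25)sin x + (12/41)cos 2x + (15/41)sin 2x - (46/25)cos 3x - (116/75)sin 3x


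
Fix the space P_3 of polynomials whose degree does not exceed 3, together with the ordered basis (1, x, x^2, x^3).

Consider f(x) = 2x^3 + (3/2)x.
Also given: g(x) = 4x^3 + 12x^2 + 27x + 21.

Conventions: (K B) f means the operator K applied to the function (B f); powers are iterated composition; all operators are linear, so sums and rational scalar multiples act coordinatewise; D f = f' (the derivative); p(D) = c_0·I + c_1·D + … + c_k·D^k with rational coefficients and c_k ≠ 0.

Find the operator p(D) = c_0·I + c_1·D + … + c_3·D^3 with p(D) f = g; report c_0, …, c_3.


D^0 f = 2x^3 + (3/2)x
D^1 f = 6x^2 + 3/2
D^2 f = 12x
D^3 f = 12
matching coefficients of g against c_0 f + c_1 Df + … from the top degree down determines the c_i
solution: c_0 = 2, c_1 = 2, c_2 = 2, c_3 = 3/2

c_0 = 2, c_1 = 2, c_2 = 2, c_3 = 3/2


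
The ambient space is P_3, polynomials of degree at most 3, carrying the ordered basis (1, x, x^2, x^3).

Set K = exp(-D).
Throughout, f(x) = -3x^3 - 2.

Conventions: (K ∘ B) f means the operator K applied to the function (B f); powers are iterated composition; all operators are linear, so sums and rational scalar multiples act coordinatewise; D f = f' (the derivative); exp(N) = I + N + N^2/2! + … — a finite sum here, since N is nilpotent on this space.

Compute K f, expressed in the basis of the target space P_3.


order-1 term: 9x^2
order-2 term: -9x
order-3 term: 3
the series for exp(-D) f terminates at order 3
exp(-D) f = -3x^3 + 9x^2 - 9x + 1

g(x) = -3x^3 + 9x^2 - 9x + 1


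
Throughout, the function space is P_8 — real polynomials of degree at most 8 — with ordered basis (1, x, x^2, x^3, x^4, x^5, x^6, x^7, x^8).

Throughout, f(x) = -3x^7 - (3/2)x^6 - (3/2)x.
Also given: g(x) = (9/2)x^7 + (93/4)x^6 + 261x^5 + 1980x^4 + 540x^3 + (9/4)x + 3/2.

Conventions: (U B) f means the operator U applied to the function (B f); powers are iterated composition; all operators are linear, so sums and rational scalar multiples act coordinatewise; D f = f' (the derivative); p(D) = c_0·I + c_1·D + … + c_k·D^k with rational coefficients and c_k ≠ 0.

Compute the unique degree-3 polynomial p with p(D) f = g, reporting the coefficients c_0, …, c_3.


D^0 f = -3x^7 - (3/2)x^6 - (3/2)x
D^1 f = -21x^6 - 9x^5 - 3/2
D^2 f = -126x^5 - 45x^4
D^3 f = -630x^4 - 180x^3
matching coefficients of g against c_0 f + c_1 Df + … from the top degree down determines the c_i
solution: c_0 = -3/2, c_1 = -1, c_2 = -2, c_3 = -3

c_0 = -3/2, c_1 = -1, c_2 = -2, c_3 = -3


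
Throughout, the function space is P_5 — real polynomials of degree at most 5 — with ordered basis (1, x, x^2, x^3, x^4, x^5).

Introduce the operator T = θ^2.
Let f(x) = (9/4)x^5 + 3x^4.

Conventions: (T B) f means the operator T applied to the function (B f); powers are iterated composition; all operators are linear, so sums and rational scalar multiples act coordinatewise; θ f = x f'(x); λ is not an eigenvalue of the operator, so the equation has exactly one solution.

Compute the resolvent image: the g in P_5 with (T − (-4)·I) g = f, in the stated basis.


the image equals g(x) = (9/116)x^5 + (3/20)x^4

write g with unknown coordinates in the stated basis and equate coefficients in (T − (-4)·I) g = f
solving from the highest basis element down gives g = (9/116)x^5 + (3/20)x^4
check: T g = (225/116)x^5 + (12/5)x^4
so T g − (-4)·g = (9/4)x^5 + 3x^4 = f ✓


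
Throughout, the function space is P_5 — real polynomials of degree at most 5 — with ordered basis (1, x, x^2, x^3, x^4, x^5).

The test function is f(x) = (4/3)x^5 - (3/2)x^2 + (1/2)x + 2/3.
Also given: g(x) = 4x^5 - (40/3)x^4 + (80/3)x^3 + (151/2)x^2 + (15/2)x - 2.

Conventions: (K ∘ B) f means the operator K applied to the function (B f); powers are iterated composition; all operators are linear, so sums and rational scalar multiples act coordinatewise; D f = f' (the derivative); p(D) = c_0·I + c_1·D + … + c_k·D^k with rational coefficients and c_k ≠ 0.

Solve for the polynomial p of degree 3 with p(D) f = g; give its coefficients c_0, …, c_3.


D^0 f = (4/3)x^5 - (3/2)x^2 + (1/2)x + 2/3
D^1 f = (20/3)x^4 - 3x + 1/2
D^2 f = (80/3)x^3 - 3
D^3 f = 80x^2
matching coefficients of g against c_0 f + c_1 Df + … from the top degree down determines the c_i
solution: c_0 = 3, c_1 = -2, c_2 = 1, c_3 = 1

p(D) = 3·I − 2·D + D^2 + D^3, i.e. c_0 = 3, c_1 = -2, c_2 = 1, c_3 = 1


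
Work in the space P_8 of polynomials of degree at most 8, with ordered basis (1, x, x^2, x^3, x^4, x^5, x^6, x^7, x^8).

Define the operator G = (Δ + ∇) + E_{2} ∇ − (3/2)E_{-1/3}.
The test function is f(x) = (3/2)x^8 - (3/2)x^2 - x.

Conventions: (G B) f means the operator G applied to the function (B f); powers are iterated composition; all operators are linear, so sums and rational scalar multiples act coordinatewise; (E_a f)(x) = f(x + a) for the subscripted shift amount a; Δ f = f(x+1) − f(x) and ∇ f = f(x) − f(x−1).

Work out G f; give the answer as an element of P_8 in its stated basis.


Δ f = 12x^7 + 42x^6 + 84x^5 + 105x^4 + 84x^3 + 42x^2 + 9x - 1
∇ f = 12x^7 - 42x^6 + 84x^5 - 105x^4 + 84x^3 - 42x^2 + 9x - 1
(Δ + ∇) f = 24x^7 + 168x^5 + 168x^3 + 18x - 2
∇ f = 12x^7 - 42x^6 + 84x^5 - 105x^4 + 84x^3 - 42x^2 + 9x - 1
E_{2} ∇ f = 12x^7 + 126x^6 + 588x^5 + 1575x^4 + 2604x^3 + 2646x^2 + 1521x + 377
E_{-1/3} f = (3/2)x^8 - 4x^7 + (14/3)x^6 - (28/9)x^5 + (35/27)x^4 - (28/81)x^3 - (701/486)x^2 - (4/729)x + 365/2187
(-(3/2)E_{-1/3}) f = -(9/4)x^8 + 6x^7 - 7x^6 + (14/3)x^5 - (35/18)x^4 + (14/27)x^3 + (701/324)x^2 + (2/243)x - 365/1458
((Δ + ∇) + E_{2} ∇ − (3/2)E_{-1/3}) f = -(9/4)x^8 + 42x^7 + 119x^6 + (2282/3)x^5 + (28315/18)x^4 + (74858/27)x^3 + (858005/324)x^2 + (373979/243)x + 546385/1458

the image equals g(x) = -(9/4)x^8 + 42x^7 + 119x^6 + (2282/3)x^5 + (28315/18)x^4 + (74858/27)x^3 + (858005/324)x^2 + (373979/243)x + 546385/1458


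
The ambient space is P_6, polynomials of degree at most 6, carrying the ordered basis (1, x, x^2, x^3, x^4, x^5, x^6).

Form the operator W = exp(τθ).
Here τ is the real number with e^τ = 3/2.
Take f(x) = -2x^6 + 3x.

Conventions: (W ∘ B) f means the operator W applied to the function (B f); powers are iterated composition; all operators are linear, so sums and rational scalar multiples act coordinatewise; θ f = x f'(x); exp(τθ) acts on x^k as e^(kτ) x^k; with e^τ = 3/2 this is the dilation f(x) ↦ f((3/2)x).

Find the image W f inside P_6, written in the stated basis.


the image equals g(x) = -(729/32)x^6 + (9/2)x

exp(τθ) x^k = e^(kτ) x^k; with e^τ = 3/2 this sends x^k to (3/2)^k x^k
x ↦ 3/2 x
x^6 ↦ 729/64 x^6
applying this coordinatewise to f: exp(τθ) f = -(729/32)x^6 + (9/2)x


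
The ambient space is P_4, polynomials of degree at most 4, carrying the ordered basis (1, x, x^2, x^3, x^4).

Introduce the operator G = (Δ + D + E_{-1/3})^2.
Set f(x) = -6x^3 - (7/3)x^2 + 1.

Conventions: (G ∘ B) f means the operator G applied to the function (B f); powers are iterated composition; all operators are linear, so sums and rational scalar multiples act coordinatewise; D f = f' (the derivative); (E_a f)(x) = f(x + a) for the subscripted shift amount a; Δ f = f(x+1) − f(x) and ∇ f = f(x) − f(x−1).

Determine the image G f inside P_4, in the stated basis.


g(x) = -6x^3 - (187/3)x^2 - (1400/9)x - 2575/27

Δ f = -18x^2 - (68/3)x - 25/3
D f = -18x^2 - (14/3)x
E_{-1/3} f = -6x^3 + (11/3)x^2 - (4/9)x + 26/27
(Δ + D + E_{-1/3}) f = -6x^3 - (97/3)x^2 - (250/9)x - 199/27
Δ (Δ + D + E_{-1/3}) f = -18x^2 - (248/3)x - 595/9
D (Δ + D + E_{-1/3}) f = -18x^2 - (194/3)x - 250/9
E_{-1/3} (Δ + D + E_{-1/3}) f = -6x^3 - (79/3)x^2 - (74/9)x - 40/27
(Δ + D + E_{-1/3}) (Δ + D + E_{-1/3}) f = -6x^3 - (187/3)x^2 - (1400/9)x - 2575/27


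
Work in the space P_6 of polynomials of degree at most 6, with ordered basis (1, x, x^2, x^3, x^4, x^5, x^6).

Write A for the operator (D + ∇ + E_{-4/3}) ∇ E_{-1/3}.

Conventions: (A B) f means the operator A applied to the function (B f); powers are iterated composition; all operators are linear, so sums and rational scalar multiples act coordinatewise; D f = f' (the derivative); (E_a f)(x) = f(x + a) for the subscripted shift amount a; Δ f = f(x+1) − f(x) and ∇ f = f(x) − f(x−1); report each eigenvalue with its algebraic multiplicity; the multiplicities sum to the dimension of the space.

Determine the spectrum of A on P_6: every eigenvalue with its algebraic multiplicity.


λ = 0 (multiplicity 7)

image of 1: 0
image of x: 1
image of x^2: 2x - 1/3
image of x^3: 3x^2 - x + 4/3
image of x^4: 4x^3 - 2x^2 + (16/3)x - 275/27
image of x^5: 5x^4 - (10/3)x^3 + (40/3)x^2 - (1375/27)x + 3686/81
image of x^6: 6x^5 - 5x^4 + (80/3)x^3 - (1375/9)x^2 + (7372/27)x - 13183/81
the matrix is upper triangular; its diagonal is (0, 0, 0, 0, 0, 0, 0)
for a triangular matrix the eigenvalues are the diagonal entries, with algebraic multiplicity their repetition count
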